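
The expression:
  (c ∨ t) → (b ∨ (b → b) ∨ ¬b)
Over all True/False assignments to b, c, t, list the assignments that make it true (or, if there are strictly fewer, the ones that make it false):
is always true.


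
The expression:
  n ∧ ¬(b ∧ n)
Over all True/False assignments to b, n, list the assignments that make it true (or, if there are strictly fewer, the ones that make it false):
is true only for:
  b=False, n=True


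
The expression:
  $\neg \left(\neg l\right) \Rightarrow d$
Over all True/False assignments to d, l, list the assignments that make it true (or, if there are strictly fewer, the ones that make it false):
is false only for:
  d=False, l=True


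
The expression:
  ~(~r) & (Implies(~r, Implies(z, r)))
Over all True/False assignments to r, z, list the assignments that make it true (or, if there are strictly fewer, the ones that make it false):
is true only for:
  r=True, z=False;
  r=True, z=True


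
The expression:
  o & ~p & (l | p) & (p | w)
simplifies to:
l & o & w & ~p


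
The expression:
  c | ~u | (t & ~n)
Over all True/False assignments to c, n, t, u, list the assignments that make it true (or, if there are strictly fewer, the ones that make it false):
is false only for:
  c=False, n=False, t=False, u=True;
  c=False, n=True, t=False, u=True;
  c=False, n=True, t=True, u=True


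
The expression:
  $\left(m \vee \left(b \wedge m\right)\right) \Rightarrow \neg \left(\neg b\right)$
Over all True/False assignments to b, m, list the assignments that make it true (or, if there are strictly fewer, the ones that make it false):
is false only for:
  b=False, m=True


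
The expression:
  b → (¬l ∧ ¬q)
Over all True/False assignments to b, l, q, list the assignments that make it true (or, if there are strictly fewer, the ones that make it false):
is false only for:
  b=True, l=False, q=True;
  b=True, l=True, q=False;
  b=True, l=True, q=True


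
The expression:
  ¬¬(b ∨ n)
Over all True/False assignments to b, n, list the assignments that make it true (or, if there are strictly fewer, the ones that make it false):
is false only for:
  b=False, n=False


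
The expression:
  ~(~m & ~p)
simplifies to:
m | p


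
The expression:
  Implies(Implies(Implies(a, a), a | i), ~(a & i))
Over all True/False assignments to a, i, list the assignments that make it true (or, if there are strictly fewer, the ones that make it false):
is false only for:
  a=True, i=True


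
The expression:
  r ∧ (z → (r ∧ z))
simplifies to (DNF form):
r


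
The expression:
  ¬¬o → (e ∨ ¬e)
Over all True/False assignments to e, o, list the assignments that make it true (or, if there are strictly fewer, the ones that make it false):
is always true.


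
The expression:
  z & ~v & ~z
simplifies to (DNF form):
False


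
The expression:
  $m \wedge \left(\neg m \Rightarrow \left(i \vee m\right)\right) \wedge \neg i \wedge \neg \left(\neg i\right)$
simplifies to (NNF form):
$\text{False}$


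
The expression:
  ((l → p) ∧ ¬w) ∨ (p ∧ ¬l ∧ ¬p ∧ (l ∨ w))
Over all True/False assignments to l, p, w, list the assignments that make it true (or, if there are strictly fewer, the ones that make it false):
is true only for:
  l=False, p=False, w=False;
  l=False, p=True, w=False;
  l=True, p=True, w=False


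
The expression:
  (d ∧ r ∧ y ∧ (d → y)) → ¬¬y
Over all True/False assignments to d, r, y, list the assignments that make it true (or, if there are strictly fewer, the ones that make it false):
is always true.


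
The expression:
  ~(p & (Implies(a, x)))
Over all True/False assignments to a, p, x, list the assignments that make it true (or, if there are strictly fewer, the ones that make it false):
is false only for:
  a=False, p=True, x=False;
  a=False, p=True, x=True;
  a=True, p=True, x=True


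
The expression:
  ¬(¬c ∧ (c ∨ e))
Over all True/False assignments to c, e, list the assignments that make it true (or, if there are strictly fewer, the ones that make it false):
is false only for:
  c=False, e=True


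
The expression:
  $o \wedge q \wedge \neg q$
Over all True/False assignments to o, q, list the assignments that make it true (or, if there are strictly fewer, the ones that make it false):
is never true.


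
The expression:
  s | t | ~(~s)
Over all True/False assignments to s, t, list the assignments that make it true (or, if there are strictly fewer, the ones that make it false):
is false only for:
  s=False, t=False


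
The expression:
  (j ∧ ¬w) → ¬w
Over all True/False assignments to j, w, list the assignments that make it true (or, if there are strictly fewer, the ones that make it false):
is always true.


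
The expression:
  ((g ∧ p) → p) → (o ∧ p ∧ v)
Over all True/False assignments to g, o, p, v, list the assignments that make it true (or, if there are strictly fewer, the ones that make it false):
is true only for:
  g=False, o=True, p=True, v=True;
  g=True, o=True, p=True, v=True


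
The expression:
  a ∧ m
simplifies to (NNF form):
a ∧ m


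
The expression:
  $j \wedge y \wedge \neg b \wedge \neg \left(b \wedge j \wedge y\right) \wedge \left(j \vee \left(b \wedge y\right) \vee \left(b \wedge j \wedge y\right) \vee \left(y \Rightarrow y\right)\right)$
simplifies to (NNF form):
$j \wedge y \wedge \neg b$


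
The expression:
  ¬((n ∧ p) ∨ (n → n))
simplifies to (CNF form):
False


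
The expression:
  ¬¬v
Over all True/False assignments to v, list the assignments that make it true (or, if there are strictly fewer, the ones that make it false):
is true only for:
  v=True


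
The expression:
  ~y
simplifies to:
~y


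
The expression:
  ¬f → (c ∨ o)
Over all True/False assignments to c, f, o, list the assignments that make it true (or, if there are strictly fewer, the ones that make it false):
is false only for:
  c=False, f=False, o=False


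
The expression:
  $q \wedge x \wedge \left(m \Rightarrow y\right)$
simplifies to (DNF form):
$\left(q \wedge x \wedge y\right) \vee \left(q \wedge x \wedge \neg m\right)$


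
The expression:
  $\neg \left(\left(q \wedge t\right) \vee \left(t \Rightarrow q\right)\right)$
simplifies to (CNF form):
$t \wedge \neg q$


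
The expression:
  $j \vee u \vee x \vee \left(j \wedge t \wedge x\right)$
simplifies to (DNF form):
$j \vee u \vee x$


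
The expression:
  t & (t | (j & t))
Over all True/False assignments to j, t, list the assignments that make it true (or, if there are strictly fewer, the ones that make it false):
is true only for:
  j=False, t=True;
  j=True, t=True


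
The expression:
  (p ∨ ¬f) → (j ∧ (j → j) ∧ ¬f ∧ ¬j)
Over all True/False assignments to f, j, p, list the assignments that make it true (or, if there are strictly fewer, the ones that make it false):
is true only for:
  f=True, j=False, p=False;
  f=True, j=True, p=False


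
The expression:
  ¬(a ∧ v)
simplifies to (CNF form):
¬a ∨ ¬v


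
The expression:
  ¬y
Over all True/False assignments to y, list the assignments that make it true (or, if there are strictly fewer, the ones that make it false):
is true only for:
  y=False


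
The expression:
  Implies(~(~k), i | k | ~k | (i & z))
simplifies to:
True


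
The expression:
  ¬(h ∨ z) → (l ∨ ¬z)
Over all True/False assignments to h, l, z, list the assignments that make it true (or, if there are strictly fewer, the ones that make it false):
is always true.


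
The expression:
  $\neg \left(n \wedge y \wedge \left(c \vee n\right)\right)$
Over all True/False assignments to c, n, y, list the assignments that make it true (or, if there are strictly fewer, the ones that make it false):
is false only for:
  c=False, n=True, y=True;
  c=True, n=True, y=True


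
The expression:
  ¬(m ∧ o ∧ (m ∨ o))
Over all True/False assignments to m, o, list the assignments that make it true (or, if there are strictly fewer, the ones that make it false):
is false only for:
  m=True, o=True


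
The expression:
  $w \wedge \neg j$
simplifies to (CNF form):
$w \wedge \neg j$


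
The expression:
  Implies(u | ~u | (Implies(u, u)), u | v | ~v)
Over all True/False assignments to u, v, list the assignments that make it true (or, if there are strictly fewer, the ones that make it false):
is always true.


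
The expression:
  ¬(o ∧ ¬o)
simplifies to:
True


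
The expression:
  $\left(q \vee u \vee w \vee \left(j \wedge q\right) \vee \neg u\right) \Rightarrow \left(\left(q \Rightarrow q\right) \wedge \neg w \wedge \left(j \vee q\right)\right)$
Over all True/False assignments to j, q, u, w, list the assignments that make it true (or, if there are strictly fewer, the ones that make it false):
is true only for:
  j=False, q=True, u=False, w=False;
  j=False, q=True, u=True, w=False;
  j=True, q=False, u=False, w=False;
  j=True, q=False, u=True, w=False;
  j=True, q=True, u=False, w=False;
  j=True, q=True, u=True, w=False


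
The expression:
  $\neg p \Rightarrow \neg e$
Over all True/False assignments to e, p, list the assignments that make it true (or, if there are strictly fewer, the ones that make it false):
is false only for:
  e=True, p=False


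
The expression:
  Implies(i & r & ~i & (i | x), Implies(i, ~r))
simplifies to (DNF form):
True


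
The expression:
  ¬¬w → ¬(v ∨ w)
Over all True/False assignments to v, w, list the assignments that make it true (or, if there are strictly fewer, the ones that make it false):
is true only for:
  v=False, w=False;
  v=True, w=False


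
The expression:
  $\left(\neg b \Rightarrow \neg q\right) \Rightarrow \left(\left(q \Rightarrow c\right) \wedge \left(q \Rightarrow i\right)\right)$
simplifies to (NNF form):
$\left(c \wedge i\right) \vee \neg b \vee \neg q$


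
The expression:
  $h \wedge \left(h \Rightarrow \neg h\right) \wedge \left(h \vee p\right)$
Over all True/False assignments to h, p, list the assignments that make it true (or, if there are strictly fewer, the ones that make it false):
is never true.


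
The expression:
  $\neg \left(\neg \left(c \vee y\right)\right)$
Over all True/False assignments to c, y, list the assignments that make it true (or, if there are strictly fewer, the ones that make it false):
is false only for:
  c=False, y=False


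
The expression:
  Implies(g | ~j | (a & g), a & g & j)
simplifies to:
j & (a | ~g)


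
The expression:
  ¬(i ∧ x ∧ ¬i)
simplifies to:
True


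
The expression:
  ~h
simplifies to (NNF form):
~h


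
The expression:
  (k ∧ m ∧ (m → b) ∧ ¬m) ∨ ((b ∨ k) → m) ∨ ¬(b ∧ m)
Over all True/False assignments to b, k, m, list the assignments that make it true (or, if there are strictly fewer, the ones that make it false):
is always true.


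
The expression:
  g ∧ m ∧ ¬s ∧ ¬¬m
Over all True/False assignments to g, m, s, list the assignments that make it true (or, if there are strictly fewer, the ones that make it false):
is true only for:
  g=True, m=True, s=False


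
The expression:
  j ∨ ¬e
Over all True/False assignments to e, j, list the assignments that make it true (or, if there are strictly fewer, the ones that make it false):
is false only for:
  e=True, j=False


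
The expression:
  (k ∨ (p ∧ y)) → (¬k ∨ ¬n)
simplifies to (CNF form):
¬k ∨ ¬n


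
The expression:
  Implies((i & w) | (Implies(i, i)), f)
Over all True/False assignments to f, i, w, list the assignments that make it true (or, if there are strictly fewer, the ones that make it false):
is true only for:
  f=True, i=False, w=False;
  f=True, i=False, w=True;
  f=True, i=True, w=False;
  f=True, i=True, w=True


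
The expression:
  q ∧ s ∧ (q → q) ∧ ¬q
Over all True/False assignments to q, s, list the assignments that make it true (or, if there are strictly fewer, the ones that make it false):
is never true.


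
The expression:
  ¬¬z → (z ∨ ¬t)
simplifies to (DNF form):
True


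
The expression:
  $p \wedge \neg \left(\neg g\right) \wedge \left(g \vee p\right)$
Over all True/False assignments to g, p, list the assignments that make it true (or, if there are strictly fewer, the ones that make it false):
is true only for:
  g=True, p=True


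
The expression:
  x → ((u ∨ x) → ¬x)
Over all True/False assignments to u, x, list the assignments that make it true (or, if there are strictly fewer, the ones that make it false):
is true only for:
  u=False, x=False;
  u=True, x=False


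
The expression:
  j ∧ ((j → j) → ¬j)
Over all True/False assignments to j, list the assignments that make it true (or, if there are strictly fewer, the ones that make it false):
is never true.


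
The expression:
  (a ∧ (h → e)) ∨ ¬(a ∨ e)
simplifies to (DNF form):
(a ∧ e) ∨ (¬a ∧ ¬e) ∨ (¬e ∧ ¬h)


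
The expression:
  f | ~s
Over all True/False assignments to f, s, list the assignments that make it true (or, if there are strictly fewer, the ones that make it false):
is false only for:
  f=False, s=True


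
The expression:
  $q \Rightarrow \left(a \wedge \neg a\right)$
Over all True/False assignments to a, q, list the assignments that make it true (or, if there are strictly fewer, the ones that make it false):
is true only for:
  a=False, q=False;
  a=True, q=False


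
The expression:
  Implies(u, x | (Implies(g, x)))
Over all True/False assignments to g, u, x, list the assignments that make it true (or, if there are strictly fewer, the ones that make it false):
is false only for:
  g=True, u=True, x=False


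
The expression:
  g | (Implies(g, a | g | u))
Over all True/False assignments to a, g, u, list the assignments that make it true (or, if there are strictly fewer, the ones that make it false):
is always true.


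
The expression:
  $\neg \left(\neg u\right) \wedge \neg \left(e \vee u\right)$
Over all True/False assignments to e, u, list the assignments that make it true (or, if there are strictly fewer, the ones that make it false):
is never true.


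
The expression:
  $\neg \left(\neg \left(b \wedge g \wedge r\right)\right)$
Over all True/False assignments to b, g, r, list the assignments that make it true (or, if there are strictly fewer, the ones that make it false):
is true only for:
  b=True, g=True, r=True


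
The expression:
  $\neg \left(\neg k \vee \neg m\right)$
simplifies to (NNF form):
$k \wedge m$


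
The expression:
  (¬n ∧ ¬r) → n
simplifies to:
n ∨ r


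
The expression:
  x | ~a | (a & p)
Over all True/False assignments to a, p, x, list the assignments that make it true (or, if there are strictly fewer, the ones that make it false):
is false only for:
  a=True, p=False, x=False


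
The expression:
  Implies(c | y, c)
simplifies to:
c | ~y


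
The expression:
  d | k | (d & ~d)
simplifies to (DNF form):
d | k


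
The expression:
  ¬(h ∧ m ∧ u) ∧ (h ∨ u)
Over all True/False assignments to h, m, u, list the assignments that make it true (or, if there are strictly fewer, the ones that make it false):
is false only for:
  h=False, m=False, u=False;
  h=False, m=True, u=False;
  h=True, m=True, u=True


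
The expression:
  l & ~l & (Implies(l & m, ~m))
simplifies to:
False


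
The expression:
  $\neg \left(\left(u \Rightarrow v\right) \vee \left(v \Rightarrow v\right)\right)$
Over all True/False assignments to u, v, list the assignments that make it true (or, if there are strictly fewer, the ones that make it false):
is never true.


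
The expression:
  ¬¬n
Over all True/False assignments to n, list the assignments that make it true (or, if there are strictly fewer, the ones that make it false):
is true only for:
  n=True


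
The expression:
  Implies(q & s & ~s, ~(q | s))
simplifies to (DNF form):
True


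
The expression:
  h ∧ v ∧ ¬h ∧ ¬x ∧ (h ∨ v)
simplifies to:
False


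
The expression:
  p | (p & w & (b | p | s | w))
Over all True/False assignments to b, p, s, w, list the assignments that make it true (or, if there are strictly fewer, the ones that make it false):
is true only for:
  b=False, p=True, s=False, w=False;
  b=False, p=True, s=False, w=True;
  b=False, p=True, s=True, w=False;
  b=False, p=True, s=True, w=True;
  b=True, p=True, s=False, w=False;
  b=True, p=True, s=False, w=True;
  b=True, p=True, s=True, w=False;
  b=True, p=True, s=True, w=True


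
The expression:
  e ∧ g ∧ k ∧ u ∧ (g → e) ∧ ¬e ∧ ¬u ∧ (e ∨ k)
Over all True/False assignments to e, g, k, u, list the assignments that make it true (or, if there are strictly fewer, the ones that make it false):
is never true.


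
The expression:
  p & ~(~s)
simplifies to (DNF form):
p & s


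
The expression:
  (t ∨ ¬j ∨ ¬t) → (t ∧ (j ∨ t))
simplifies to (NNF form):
t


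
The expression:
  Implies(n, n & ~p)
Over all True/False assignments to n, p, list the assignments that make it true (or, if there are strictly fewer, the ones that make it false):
is false only for:
  n=True, p=True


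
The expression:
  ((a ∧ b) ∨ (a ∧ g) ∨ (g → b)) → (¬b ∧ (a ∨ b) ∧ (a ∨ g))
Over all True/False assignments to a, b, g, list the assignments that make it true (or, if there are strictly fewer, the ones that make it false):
is true only for:
  a=False, b=False, g=True;
  a=True, b=False, g=False;
  a=True, b=False, g=True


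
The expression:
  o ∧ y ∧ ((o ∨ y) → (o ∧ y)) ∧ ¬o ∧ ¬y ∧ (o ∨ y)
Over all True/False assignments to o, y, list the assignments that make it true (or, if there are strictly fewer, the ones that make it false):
is never true.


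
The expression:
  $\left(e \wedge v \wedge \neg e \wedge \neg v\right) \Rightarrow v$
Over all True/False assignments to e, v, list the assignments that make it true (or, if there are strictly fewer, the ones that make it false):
is always true.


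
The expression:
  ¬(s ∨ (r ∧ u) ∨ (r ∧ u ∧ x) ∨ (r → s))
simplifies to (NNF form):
r ∧ ¬s ∧ ¬u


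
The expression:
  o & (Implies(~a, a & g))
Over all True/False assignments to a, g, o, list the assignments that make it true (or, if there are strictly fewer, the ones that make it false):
is true only for:
  a=True, g=False, o=True;
  a=True, g=True, o=True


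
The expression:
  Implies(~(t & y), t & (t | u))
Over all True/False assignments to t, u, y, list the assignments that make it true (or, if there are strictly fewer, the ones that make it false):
is true only for:
  t=True, u=False, y=False;
  t=True, u=False, y=True;
  t=True, u=True, y=False;
  t=True, u=True, y=True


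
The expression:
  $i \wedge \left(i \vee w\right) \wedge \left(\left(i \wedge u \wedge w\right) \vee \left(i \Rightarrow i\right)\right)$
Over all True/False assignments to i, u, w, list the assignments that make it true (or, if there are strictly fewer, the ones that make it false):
is true only for:
  i=True, u=False, w=False;
  i=True, u=False, w=True;
  i=True, u=True, w=False;
  i=True, u=True, w=True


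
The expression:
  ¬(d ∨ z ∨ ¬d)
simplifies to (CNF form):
False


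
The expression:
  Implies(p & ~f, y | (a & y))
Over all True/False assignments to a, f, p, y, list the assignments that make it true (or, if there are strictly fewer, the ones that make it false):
is false only for:
  a=False, f=False, p=True, y=False;
  a=True, f=False, p=True, y=False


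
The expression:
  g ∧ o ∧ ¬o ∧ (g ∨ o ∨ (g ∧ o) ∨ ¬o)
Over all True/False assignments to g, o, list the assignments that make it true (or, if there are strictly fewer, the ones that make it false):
is never true.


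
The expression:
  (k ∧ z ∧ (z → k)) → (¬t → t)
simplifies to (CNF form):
t ∨ ¬k ∨ ¬z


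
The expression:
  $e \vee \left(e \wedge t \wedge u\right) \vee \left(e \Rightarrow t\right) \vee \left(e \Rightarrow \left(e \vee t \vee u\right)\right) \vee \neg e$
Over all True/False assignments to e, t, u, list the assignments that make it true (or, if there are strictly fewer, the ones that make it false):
is always true.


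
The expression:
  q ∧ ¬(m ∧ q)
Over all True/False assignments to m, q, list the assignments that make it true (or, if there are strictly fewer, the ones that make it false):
is true only for:
  m=False, q=True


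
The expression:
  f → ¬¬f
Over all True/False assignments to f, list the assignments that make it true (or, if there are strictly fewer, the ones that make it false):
is always true.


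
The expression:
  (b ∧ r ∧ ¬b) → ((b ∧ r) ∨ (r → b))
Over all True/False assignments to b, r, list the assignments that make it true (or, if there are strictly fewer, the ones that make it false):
is always true.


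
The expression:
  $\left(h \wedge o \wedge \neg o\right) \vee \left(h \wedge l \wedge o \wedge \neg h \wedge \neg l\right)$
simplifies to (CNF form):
$\text{False}$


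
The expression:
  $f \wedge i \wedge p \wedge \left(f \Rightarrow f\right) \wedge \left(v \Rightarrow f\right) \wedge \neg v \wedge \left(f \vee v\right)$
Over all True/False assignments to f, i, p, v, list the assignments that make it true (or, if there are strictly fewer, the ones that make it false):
is true only for:
  f=True, i=True, p=True, v=False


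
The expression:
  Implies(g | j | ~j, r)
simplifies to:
r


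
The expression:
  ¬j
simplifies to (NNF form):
¬j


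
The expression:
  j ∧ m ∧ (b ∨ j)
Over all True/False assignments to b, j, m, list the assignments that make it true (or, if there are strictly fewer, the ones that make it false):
is true only for:
  b=False, j=True, m=True;
  b=True, j=True, m=True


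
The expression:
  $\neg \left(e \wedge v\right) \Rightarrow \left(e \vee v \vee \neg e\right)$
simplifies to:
$\text{True}$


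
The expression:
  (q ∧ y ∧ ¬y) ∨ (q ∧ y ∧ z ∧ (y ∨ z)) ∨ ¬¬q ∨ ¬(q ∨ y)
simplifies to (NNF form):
q ∨ ¬y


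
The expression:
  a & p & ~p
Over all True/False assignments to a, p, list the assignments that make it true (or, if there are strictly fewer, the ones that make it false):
is never true.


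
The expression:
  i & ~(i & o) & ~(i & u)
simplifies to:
i & ~o & ~u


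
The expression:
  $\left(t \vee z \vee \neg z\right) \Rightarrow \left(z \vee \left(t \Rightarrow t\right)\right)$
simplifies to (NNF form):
$\text{True}$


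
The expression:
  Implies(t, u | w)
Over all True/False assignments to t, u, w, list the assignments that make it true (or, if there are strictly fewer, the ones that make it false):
is false only for:
  t=True, u=False, w=False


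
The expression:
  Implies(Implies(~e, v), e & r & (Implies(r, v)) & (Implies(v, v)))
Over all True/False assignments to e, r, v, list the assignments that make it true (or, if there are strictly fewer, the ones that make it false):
is true only for:
  e=False, r=False, v=False;
  e=False, r=True, v=False;
  e=True, r=True, v=True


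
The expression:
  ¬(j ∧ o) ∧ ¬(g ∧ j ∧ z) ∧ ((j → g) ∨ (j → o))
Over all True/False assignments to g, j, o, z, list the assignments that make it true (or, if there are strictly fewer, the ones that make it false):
is false only for:
  g=False, j=True, o=False, z=False;
  g=False, j=True, o=False, z=True;
  g=False, j=True, o=True, z=False;
  g=False, j=True, o=True, z=True;
  g=True, j=True, o=False, z=True;
  g=True, j=True, o=True, z=False;
  g=True, j=True, o=True, z=True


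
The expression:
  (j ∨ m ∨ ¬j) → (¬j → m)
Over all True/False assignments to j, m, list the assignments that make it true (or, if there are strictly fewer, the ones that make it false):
is false only for:
  j=False, m=False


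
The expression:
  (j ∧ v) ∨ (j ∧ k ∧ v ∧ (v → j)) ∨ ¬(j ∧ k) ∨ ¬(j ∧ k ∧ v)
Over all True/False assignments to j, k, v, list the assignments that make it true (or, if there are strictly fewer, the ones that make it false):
is always true.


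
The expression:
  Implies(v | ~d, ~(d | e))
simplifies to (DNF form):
(d & ~v) | (~d & ~e)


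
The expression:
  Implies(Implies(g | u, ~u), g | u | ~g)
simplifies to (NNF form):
True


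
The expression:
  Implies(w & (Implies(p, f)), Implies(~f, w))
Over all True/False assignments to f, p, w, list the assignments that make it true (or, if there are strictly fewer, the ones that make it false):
is always true.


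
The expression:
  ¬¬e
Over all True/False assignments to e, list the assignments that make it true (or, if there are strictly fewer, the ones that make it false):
is true only for:
  e=True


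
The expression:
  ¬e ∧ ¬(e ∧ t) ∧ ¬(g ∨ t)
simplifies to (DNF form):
¬e ∧ ¬g ∧ ¬t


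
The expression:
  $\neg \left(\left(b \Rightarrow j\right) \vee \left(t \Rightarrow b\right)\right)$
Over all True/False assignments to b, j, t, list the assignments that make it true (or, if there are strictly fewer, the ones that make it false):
is never true.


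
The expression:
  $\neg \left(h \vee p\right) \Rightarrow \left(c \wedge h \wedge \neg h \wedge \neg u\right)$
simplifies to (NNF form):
$h \vee p$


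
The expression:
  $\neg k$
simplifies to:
$\neg k$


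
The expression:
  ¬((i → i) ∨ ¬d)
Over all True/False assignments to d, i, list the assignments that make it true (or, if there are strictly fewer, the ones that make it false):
is never true.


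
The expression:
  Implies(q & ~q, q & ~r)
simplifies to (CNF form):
True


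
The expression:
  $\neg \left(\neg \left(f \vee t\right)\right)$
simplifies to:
$f \vee t$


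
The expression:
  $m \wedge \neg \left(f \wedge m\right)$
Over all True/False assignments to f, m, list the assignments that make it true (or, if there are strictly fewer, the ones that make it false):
is true only for:
  f=False, m=True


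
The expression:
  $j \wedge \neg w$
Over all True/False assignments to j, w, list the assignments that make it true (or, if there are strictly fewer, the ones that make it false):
is true only for:
  j=True, w=False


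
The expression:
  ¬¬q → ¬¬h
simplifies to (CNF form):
h ∨ ¬q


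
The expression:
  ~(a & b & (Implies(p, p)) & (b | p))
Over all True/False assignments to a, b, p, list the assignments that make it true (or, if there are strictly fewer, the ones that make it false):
is false only for:
  a=True, b=True, p=False;
  a=True, b=True, p=True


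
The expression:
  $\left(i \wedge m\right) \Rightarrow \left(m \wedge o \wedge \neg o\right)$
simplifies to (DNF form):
$\neg i \vee \neg m$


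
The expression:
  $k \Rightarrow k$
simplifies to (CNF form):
$\text{True}$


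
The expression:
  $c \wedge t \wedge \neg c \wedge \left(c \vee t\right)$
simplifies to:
$\text{False}$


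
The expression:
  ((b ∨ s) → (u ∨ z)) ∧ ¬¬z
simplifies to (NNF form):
z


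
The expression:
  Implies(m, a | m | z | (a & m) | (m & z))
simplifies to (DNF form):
True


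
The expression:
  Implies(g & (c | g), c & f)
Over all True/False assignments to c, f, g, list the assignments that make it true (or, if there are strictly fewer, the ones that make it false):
is false only for:
  c=False, f=False, g=True;
  c=False, f=True, g=True;
  c=True, f=False, g=True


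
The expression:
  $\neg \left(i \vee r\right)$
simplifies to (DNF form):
$\neg i \wedge \neg r$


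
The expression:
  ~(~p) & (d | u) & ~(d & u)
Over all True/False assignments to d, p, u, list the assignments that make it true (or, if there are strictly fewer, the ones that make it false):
is true only for:
  d=False, p=True, u=True;
  d=True, p=True, u=False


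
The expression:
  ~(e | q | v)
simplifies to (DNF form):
~e & ~q & ~v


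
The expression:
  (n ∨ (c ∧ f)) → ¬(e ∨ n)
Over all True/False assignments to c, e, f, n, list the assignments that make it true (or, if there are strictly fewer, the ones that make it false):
is true only for:
  c=False, e=False, f=False, n=False;
  c=False, e=False, f=True, n=False;
  c=False, e=True, f=False, n=False;
  c=False, e=True, f=True, n=False;
  c=True, e=False, f=False, n=False;
  c=True, e=False, f=True, n=False;
  c=True, e=True, f=False, n=False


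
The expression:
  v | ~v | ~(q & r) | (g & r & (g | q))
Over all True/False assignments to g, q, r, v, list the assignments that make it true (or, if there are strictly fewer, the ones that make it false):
is always true.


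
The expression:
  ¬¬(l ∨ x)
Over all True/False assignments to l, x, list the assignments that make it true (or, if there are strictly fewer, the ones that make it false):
is false only for:
  l=False, x=False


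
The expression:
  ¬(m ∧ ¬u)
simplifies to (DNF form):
u ∨ ¬m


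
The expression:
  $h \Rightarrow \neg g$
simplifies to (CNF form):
$\neg g \vee \neg h$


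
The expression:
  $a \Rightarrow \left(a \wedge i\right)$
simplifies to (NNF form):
$i \vee \neg a$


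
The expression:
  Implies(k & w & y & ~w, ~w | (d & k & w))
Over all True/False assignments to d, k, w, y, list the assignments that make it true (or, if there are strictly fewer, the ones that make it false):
is always true.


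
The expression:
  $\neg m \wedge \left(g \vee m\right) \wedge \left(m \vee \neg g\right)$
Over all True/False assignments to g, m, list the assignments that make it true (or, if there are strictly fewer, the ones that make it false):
is never true.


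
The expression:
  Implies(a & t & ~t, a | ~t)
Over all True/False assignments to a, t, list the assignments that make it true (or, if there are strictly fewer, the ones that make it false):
is always true.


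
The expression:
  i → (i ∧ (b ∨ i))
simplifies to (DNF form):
True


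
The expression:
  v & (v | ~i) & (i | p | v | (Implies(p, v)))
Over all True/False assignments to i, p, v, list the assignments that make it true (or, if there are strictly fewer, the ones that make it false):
is true only for:
  i=False, p=False, v=True;
  i=False, p=True, v=True;
  i=True, p=False, v=True;
  i=True, p=True, v=True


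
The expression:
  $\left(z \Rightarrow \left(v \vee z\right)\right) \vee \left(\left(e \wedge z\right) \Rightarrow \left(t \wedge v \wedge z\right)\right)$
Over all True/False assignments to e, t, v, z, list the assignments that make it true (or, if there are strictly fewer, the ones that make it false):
is always true.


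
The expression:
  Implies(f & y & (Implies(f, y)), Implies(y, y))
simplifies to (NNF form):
True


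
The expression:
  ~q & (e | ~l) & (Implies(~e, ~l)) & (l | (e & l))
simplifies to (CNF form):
e & l & ~q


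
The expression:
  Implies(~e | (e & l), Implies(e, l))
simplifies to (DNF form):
True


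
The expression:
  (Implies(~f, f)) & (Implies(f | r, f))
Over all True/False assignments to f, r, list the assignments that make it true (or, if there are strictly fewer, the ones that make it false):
is true only for:
  f=True, r=False;
  f=True, r=True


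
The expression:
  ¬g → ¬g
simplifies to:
True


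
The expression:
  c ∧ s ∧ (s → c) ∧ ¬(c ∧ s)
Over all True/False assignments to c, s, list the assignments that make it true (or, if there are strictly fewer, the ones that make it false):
is never true.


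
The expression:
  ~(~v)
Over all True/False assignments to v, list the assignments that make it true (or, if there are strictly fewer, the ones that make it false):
is true only for:
  v=True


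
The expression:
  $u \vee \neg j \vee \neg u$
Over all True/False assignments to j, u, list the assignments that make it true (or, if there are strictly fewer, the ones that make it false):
is always true.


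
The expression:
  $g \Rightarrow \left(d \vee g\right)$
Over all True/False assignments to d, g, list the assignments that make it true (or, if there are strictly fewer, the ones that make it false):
is always true.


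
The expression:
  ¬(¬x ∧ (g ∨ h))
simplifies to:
x ∨ (¬g ∧ ¬h)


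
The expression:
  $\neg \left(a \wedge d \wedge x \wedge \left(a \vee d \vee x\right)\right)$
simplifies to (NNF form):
$\neg a \vee \neg d \vee \neg x$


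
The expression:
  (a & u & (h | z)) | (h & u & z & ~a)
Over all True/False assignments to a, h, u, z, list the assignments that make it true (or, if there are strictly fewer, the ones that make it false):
is true only for:
  a=False, h=True, u=True, z=True;
  a=True, h=False, u=True, z=True;
  a=True, h=True, u=True, z=False;
  a=True, h=True, u=True, z=True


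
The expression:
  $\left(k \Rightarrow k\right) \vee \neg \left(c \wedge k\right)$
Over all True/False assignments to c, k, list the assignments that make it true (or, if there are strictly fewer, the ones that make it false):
is always true.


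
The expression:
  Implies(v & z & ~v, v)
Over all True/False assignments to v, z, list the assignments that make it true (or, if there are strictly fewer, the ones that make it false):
is always true.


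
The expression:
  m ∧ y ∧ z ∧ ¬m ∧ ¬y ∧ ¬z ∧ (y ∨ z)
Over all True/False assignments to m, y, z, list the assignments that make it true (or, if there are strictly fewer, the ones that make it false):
is never true.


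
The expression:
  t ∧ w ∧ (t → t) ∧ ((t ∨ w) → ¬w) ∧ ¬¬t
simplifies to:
False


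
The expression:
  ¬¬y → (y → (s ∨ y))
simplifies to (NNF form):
True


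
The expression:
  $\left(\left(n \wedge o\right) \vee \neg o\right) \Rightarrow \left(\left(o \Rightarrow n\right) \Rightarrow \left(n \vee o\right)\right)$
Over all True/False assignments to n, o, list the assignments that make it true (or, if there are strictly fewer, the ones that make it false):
is false only for:
  n=False, o=False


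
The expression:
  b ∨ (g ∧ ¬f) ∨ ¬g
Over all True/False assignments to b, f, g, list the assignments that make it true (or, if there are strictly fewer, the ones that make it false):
is false only for:
  b=False, f=True, g=True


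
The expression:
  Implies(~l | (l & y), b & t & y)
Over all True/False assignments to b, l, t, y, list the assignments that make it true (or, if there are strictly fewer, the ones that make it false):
is true only for:
  b=False, l=True, t=False, y=False;
  b=False, l=True, t=True, y=False;
  b=True, l=False, t=True, y=True;
  b=True, l=True, t=False, y=False;
  b=True, l=True, t=True, y=False;
  b=True, l=True, t=True, y=True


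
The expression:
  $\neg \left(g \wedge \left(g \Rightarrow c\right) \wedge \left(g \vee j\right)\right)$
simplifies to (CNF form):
$\neg c \vee \neg g$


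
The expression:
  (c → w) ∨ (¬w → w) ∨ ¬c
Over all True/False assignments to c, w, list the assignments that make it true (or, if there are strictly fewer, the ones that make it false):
is false only for:
  c=True, w=False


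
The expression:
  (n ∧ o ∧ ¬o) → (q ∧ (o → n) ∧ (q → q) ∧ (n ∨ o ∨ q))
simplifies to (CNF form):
True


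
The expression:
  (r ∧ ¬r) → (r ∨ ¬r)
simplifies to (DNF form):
True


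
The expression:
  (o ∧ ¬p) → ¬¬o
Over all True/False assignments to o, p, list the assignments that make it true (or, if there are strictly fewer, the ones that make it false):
is always true.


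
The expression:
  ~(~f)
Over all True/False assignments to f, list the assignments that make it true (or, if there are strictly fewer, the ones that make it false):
is true only for:
  f=True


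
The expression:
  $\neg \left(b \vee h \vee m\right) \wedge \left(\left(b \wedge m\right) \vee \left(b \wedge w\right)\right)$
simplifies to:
$\text{False}$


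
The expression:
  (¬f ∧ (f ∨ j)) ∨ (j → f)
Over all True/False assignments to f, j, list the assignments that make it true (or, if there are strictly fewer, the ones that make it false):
is always true.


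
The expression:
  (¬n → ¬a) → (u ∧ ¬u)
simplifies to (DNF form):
a ∧ ¬n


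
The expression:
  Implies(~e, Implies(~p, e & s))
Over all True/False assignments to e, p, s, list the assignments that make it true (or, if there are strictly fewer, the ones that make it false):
is false only for:
  e=False, p=False, s=False;
  e=False, p=False, s=True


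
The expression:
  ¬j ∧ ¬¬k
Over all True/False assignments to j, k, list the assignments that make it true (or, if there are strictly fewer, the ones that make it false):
is true only for:
  j=False, k=True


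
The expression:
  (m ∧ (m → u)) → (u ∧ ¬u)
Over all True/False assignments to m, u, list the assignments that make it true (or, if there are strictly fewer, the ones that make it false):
is false only for:
  m=True, u=True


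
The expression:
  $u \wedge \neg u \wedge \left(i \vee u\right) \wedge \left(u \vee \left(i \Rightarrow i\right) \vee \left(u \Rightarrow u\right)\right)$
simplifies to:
$\text{False}$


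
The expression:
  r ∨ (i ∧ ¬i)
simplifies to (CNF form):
r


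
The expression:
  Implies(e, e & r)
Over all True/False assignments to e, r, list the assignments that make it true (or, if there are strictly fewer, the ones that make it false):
is false only for:
  e=True, r=False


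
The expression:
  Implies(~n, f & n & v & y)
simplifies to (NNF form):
n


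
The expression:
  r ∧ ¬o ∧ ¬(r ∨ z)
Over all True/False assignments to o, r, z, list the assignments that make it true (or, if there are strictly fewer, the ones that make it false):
is never true.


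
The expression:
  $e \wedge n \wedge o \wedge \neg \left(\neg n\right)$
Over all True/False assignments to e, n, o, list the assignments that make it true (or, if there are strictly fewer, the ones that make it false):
is true only for:
  e=True, n=True, o=True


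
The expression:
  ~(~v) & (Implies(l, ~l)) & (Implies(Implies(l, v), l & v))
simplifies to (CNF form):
False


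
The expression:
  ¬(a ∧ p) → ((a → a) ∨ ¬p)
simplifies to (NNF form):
True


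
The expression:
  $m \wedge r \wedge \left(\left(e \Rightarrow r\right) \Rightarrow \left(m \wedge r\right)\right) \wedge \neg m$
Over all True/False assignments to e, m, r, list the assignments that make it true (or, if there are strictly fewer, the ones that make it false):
is never true.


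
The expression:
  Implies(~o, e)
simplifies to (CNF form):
e | o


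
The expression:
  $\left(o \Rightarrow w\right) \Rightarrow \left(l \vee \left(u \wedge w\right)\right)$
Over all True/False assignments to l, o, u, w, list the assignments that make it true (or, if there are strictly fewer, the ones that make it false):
is false only for:
  l=False, o=False, u=False, w=False;
  l=False, o=False, u=False, w=True;
  l=False, o=False, u=True, w=False;
  l=False, o=True, u=False, w=True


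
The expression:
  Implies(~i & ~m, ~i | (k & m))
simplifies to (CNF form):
True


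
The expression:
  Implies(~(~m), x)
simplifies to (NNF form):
x | ~m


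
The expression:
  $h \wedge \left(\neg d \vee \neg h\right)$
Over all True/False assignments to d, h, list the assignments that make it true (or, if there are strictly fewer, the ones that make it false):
is true only for:
  d=False, h=True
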